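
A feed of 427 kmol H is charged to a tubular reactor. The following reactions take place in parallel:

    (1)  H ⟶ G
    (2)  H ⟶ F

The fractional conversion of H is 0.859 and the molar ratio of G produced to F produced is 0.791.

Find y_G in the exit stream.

Conversion of H: H consumed = 0.859 × 427 = 366.8 kmol = 1ξ₁ + 1ξ₂.
Selectivity: 1ξ₁ / (1ξ₂) = 0.791 → ξ₁ = 0.791 ξ₂.
Substitute: (1·0.791 + 1) ξ₂ = 366.8 → ξ₂ = 204.8 kmol, ξ₁ = 162 kmol.
Outlet amounts (n = n₀ + Σ ν·ξ):
  H: 427 − 1(162) − 1(204.8) = 60.21
  G: 0 + 1(162) = 162
  F: 0 + 1(204.8) = 204.8
Total out = 427 kmol; y_G = 162 / 427 = 0.3794.

0.379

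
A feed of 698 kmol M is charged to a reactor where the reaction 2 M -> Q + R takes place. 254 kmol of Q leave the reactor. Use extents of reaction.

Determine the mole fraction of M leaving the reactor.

For Q: n = n₀ + 1ξ → 254 = 0 + 1ξ, giving ξ = 254 kmol.
Outlet amounts (n = n₀ + ν ξ):
  M: 698 − 2(254) = 190
  Q: 0 + 1(254) = 254
  R: 0 + 1(254) = 254
Total out = 698 kmol; y_M = 190 / 698 = 0.2722.

0.272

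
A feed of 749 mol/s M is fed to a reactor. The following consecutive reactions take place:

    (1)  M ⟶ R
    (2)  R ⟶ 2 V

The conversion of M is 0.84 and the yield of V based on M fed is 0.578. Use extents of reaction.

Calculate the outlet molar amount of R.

413 mol/s

Conversion of M: M consumed = 1ξ₁ = 0.84 × 749 → ξ₁ = 629.2 mol/s.
Yield of V: 2ξ₂ / 749 = 0.578 → ξ₂ = 216.5 mol/s.
Outlet amounts (n = n₀ + Σ ν·ξ):
  M: 749 − 1(629.2) = 119.8
  R: 0 + 1(629.2) − 1(216.5) = 412.7
  V: 0 + 2(216.5) = 432.9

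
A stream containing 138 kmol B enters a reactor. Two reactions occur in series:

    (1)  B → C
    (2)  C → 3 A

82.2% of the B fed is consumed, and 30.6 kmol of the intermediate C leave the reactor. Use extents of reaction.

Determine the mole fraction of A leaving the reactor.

Conversion of B: B consumed = 1ξ₁ = 0.822 × 138 → ξ₁ = 113.4 kmol.
C balance: n_C = 0 + 1ξ₁ − 1ξ₂ = 30.6 → ξ₂ = (1·113.4 − 30.6)/1 = 82.84 kmol.
Outlet amounts (n = n₀ + Σ ν·ξ):
  B: 138 − 1(113.4) = 24.56
  C: 0 + 1(113.4) − 1(82.84) = 30.6
  A: 0 + 3(82.84) = 248.5
Total out = 303.7 kmol; y_A = 248.5 / 303.7 = 0.8183.

0.818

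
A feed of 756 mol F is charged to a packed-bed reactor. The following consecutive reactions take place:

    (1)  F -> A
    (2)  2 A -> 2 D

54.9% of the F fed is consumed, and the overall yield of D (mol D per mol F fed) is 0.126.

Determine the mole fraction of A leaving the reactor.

0.423

Conversion of F: F consumed = 1ξ₁ = 0.549 × 756 → ξ₁ = 415 mol.
Yield of D: 2ξ₂ / 756 = 0.126 → ξ₂ = 47.63 mol.
Outlet amounts (n = n₀ + Σ ν·ξ):
  F: 756 − 1(415) = 341
  A: 0 + 1(415) − 2(47.63) = 319.8
  D: 0 + 2(47.63) = 95.26
Total out = 756 mol; y_A = 319.8 / 756 = 0.423.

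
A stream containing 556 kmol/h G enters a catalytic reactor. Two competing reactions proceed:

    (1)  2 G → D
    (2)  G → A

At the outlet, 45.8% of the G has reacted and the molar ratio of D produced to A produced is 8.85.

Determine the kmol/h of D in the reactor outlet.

121 kmol/h

Conversion of G: G consumed = 0.458 × 556 = 254.6 kmol/h = 2ξ₁ + 1ξ₂.
Selectivity: 1ξ₁ / (1ξ₂) = 8.85 → ξ₁ = 8.85 ξ₂.
Substitute: (2·8.85 + 1) ξ₂ = 254.6 → ξ₂ = 13.62 kmol/h, ξ₁ = 120.5 kmol/h.
Outlet amounts (n = n₀ + Σ ν·ξ):
  G: 556 − 2(120.5) − 1(13.62) = 301.4
  D: 0 + 1(120.5) = 120.5
  A: 0 + 1(13.62) = 13.62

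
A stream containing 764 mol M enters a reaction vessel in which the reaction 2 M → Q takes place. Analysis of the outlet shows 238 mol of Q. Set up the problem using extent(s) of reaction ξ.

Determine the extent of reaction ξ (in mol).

ξ = 238 mol

For Q: n = n₀ + 1ξ → 238 = 0 + 1ξ, giving ξ = 238 mol.
Outlet amounts (n = n₀ + ν ξ):
  M: 764 − 2(238) = 288
  Q: 0 + 1(238) = 238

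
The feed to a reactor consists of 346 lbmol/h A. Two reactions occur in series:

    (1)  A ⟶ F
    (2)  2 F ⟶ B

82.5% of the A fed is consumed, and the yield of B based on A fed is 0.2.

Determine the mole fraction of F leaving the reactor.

Conversion of A: A consumed = 1ξ₁ = 0.825 × 346 → ξ₁ = 285.4 lbmol/h.
Yield of B: 1ξ₂ / 346 = 0.2 → ξ₂ = 69.2 lbmol/h.
Outlet amounts (n = n₀ + Σ ν·ξ):
  A: 346 − 1(285.4) = 60.55
  F: 0 + 1(285.4) − 2(69.2) = 147
  B: 0 + 1(69.2) = 69.2
Total out = 276.8 lbmol/h; y_F = 147 / 276.8 = 0.5312.

0.531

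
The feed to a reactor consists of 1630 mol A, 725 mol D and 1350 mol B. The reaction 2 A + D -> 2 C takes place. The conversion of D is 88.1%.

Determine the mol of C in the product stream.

1280 mol

D reacted = 0.881 × 725 = 638.7 mol; ν_D = −1, so ξ = 638.7/1 = 638.7 mol.
Outlet amounts (n = n₀ + ν ξ):
  A: 1630 − 2(638.7) = 352.5
  D: 725 − 1(638.7) = 86.27
  C: 0 + 2(638.7) = 1277
  B: 1350 (inert)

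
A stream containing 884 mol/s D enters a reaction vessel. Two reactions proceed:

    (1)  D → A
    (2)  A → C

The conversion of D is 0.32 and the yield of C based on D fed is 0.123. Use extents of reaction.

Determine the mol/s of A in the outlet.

174 mol/s

Conversion of D: D consumed = 1ξ₁ = 0.32 × 884 → ξ₁ = 282.9 mol/s.
Yield of C: 1ξ₂ / 884 = 0.123 → ξ₂ = 108.7 mol/s.
Outlet amounts (n = n₀ + Σ ν·ξ):
  D: 884 − 1(282.9) = 601.1
  A: 0 + 1(282.9) − 1(108.7) = 174.1
  C: 0 + 1(108.7) = 108.7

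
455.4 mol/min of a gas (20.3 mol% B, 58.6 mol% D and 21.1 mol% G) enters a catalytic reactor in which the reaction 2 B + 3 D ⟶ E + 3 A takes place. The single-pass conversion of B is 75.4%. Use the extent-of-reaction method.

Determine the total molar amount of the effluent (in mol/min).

421 mol/min

B reacted = 0.754 × 92.45 = 69.7 mol/min; ν_B = −2, so ξ = 69.7/2 = 34.85 mol/min.
Outlet amounts (n = n₀ + ν ξ):
  B: 92.45 − 2(34.85) = 22.74
  D: 266.9 − 3(34.85) = 162.3
  E: 0 + 1(34.85) = 34.85
  A: 0 + 3(34.85) = 104.6
  G: 96.09 (inert)
Total out = 22.74 + 162.3 + 34.85 + 104.6 + 96.09 = 420.5 mol/min.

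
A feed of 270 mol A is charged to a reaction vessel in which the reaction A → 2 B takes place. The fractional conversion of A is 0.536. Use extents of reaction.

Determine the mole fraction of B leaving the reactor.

0.698

A reacted = 0.536 × 270 = 144.7 mol; ν_A = −1, so ξ = 144.7/1 = 144.7 mol.
Outlet amounts (n = n₀ + ν ξ):
  A: 270 − 1(144.7) = 125.3
  B: 0 + 2(144.7) = 289.4
Total out = 414.7 mol; y_B = 289.4 / 414.7 = 0.6979.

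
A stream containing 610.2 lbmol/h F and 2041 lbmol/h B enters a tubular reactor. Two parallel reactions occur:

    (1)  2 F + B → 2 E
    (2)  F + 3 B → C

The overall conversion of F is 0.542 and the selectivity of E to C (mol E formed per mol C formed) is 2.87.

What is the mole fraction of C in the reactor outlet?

0.0376

Conversion of F: F consumed = 0.542 × 610.2 = 330.7 lbmol/h = 2ξ₁ + 1ξ₂.
Selectivity: 2ξ₁ / (1ξ₂) = 2.87 → ξ₁ = 1.435 ξ₂.
Substitute: (2·1.435 + 1) ξ₂ = 330.7 → ξ₂ = 85.46 lbmol/h, ξ₁ = 122.6 lbmol/h.
Outlet amounts (n = n₀ + Σ ν·ξ):
  F: 610.2 − 2(122.6) − 1(85.46) = 279.5
  B: 2041 − 1(122.6) − 3(85.46) = 1662
  E: 0 + 2(122.6) = 245.3
  C: 0 + 1(85.46) = 85.46
Total out = 2272 lbmol/h; y_C = 85.46 / 2272 = 0.03761.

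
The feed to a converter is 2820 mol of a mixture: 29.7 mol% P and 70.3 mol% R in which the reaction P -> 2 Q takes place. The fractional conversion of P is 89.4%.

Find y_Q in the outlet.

P reacted = 0.894 × 837.5 = 748.8 mol; ν_P = −1, so ξ = 748.8/1 = 748.8 mol.
Outlet amounts (n = n₀ + ν ξ):
  P: 837.5 − 1(748.8) = 88.78
  Q: 0 + 2(748.8) = 1498
  R: 1982 (inert)
Total out = 3569 mol; y_Q = 1498 / 3569 = 0.4196.

0.42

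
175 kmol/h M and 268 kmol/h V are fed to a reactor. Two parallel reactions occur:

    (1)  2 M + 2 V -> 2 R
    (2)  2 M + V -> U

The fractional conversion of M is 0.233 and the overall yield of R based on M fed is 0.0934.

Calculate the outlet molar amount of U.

12.2 kmol/h

Yield of R: 2ξ₁ / 175 = 0.0934 → ξ₁ = 8.172 kmol/h.
Conversion of M: 2ξ₁ + 2ξ₂ = 0.233 × 175 = 40.78 → ξ₂ = 12.22 kmol/h.
Outlet amounts (n = n₀ + Σ ν·ξ):
  M: 175 − 2(8.172) − 2(12.22) = 134.2
  V: 268 − 2(8.172) − 1(12.22) = 239.4
  R: 0 + 2(8.172) = 16.34
  U: 0 + 1(12.22) = 12.22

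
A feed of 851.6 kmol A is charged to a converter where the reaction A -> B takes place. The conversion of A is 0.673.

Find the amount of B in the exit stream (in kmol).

573 kmol

A reacted = 0.673 × 851.6 = 573.1 kmol; ν_A = −1, so ξ = 573.1/1 = 573.1 kmol.
Outlet amounts (n = n₀ + ν ξ):
  A: 851.6 − 1(573.1) = 278.5
  B: 0 + 1(573.1) = 573.1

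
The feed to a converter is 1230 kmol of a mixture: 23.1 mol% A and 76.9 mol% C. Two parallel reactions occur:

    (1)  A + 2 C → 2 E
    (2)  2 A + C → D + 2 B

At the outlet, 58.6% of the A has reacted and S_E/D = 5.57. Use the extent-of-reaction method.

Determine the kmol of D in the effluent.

34.8 kmol

Conversion of A: A consumed = 0.586 × 284.1 = 166.5 kmol = 1ξ₁ + 2ξ₂.
Selectivity: 2ξ₁ / (1ξ₂) = 5.57 → ξ₁ = 2.785 ξ₂.
Substitute: (1·2.785 + 2) ξ₂ = 166.5 → ξ₂ = 34.8 kmol, ξ₁ = 96.91 kmol.
Outlet amounts (n = n₀ + Σ ν·ξ):
  A: 284.1 − 1(96.91) − 2(34.8) = 117.6
  C: 945.9 − 2(96.91) − 1(34.8) = 717.3
  E: 0 + 2(96.91) = 193.8
  D: 0 + 1(34.8) = 34.8
  B: 0 + 2(34.8) = 69.59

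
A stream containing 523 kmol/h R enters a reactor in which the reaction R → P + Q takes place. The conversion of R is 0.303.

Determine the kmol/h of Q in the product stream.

R reacted = 0.303 × 523 = 158.5 kmol/h; ν_R = −1, so ξ = 158.5/1 = 158.5 kmol/h.
Outlet amounts (n = n₀ + ν ξ):
  R: 523 − 1(158.5) = 364.5
  P: 0 + 1(158.5) = 158.5
  Q: 0 + 1(158.5) = 158.5

158 kmol/h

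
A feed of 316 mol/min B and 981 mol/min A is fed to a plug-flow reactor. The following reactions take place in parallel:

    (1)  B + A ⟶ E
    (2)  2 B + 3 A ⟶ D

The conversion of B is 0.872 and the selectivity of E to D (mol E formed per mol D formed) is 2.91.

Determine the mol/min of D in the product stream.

Conversion of B: B consumed = 0.872 × 316 = 275.6 mol/min = 1ξ₁ + 2ξ₂.
Selectivity: 1ξ₁ / (1ξ₂) = 2.91 → ξ₁ = 2.91 ξ₂.
Substitute: (1·2.91 + 2) ξ₂ = 275.6 → ξ₂ = 56.12 mol/min, ξ₁ = 163.3 mol/min.
Outlet amounts (n = n₀ + Σ ν·ξ):
  B: 316 − 1(163.3) − 2(56.12) = 40.45
  A: 981 − 1(163.3) − 3(56.12) = 649.3
  E: 0 + 1(163.3) = 163.3
  D: 0 + 1(56.12) = 56.12

56.1 mol/min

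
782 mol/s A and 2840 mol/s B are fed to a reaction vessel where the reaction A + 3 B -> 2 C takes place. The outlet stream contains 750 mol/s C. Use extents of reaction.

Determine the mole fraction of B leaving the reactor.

For C: n = n₀ + 2ξ → 750 = 0 + 2ξ, giving ξ = 375 mol/s.
Outlet amounts (n = n₀ + ν ξ):
  A: 782 − 1(375) = 407
  B: 2840 − 3(375) = 1715
  C: 0 + 2(375) = 750
Total out = 2872 mol/s; y_B = 1715 / 2872 = 0.5971.

0.597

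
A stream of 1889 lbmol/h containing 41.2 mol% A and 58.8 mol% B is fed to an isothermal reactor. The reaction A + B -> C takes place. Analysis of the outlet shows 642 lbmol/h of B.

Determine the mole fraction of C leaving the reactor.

0.33

For B: n = n₀ − 1ξ → 642 = 1111 − 1ξ, giving ξ = 468.7 lbmol/h.
Outlet amounts (n = n₀ + ν ξ):
  A: 778.3 − 1(468.7) = 309.5
  B: 1111 − 1(468.7) = 642
  C: 0 + 1(468.7) = 468.7
Total out = 1420 lbmol/h; y_C = 468.7 / 1420 = 0.33.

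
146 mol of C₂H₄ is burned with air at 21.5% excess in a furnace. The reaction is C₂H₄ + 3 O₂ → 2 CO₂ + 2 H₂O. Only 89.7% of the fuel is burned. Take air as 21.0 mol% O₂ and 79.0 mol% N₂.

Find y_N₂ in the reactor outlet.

0.747

Stoichiometric O₂ = 3 × 146 = 438 mol; O₂ fed = 438 × 1.215 = 532.2 mol.
N₂ fed = 532.2 × 79/21 = 2002 mol.
Fuel reacted = 0.897 × 146 → ξ = 131 mol.
Outlet (n = n₀ + ν ξ):
  C₂H₄: 146 − 1(131) = 15.04
  O₂: 532.2 − 3(131) = 139.3
  N₂: 2002 (inert)
  CO₂: 0 + 2(131) = 261.9
  H₂O: 0 + 2(131) = 261.9
Total out = 2680 mol; y_N₂ = 2002 / 2680 = 0.747.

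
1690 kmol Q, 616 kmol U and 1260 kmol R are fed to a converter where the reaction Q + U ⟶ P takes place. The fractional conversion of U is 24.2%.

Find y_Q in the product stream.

U reacted = 0.242 × 616 = 149.1 kmol; ν_U = −1, so ξ = 149.1/1 = 149.1 kmol.
Outlet amounts (n = n₀ + ν ξ):
  Q: 1690 − 1(149.1) = 1541
  U: 616 − 1(149.1) = 466.9
  P: 0 + 1(149.1) = 149.1
  R: 1260 (inert)
Total out = 3417 kmol; y_Q = 1541 / 3417 = 0.451.

0.451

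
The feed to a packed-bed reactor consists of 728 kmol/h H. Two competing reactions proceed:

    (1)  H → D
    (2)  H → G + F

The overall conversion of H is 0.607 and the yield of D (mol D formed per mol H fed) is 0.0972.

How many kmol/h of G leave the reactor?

371 kmol/h

Yield of D: 1ξ₁ / 728 = 0.0972 → ξ₁ = 70.76 kmol/h.
Conversion of H: 1ξ₁ + 1ξ₂ = 0.607 × 728 = 441.9 → ξ₂ = 371.1 kmol/h.
Outlet amounts (n = n₀ + Σ ν·ξ):
  H: 728 − 1(70.76) − 1(371.1) = 286.1
  D: 0 + 1(70.76) = 70.76
  G: 0 + 1(371.1) = 371.1
  F: 0 + 1(371.1) = 371.1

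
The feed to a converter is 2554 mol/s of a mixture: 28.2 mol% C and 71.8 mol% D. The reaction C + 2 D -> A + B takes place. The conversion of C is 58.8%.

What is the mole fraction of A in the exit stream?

0.199

C reacted = 0.588 × 720.2 = 423.5 mol/s; ν_C = −1, so ξ = 423.5/1 = 423.5 mol/s.
Outlet amounts (n = n₀ + ν ξ):
  C: 720.2 − 1(423.5) = 296.7
  D: 1834 − 2(423.5) = 986.8
  A: 0 + 1(423.5) = 423.5
  B: 0 + 1(423.5) = 423.5
Total out = 2131 mol/s; y_A = 423.5 / 2131 = 0.1988.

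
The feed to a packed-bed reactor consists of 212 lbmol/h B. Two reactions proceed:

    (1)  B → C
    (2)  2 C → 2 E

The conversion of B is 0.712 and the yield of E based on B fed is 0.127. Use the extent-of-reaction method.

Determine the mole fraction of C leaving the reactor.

Conversion of B: B consumed = 1ξ₁ = 0.712 × 212 → ξ₁ = 150.9 lbmol/h.
Yield of E: 2ξ₂ / 212 = 0.127 → ξ₂ = 13.46 lbmol/h.
Outlet amounts (n = n₀ + Σ ν·ξ):
  B: 212 − 1(150.9) = 61.06
  C: 0 + 1(150.9) − 2(13.46) = 124
  E: 0 + 2(13.46) = 26.92
Total out = 212 lbmol/h; y_C = 124 / 212 = 0.585.

0.585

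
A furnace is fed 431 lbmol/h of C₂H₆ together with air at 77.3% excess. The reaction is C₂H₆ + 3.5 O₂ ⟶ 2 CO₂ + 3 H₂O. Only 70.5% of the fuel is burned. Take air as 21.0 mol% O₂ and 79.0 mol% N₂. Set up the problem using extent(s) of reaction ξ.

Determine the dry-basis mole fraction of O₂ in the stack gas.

0.13

Stoichiometric O₂ = 3.5 × 431 = 1508 lbmol/h; O₂ fed = 1508 × 1.773 = 2675 lbmol/h.
N₂ fed = 2675 × 79/21 = 10060 lbmol/h.
Fuel reacted = 0.705 × 431 → ξ = 303.9 lbmol/h.
Outlet (n = n₀ + ν ξ):
  C₂H₆: 431 − 1(303.9) = 127.1
  O₂: 2675 − 3.5(303.9) = 1611
  N₂: 10060 (inert)
  CO₂: 0 + 2(303.9) = 607.7
  H₂O: 0 + 3(303.9) = 911.6
Dry total = 12410 lbmol/h; y_O₂ (dry) = 1611 / 12410 = 0.1298.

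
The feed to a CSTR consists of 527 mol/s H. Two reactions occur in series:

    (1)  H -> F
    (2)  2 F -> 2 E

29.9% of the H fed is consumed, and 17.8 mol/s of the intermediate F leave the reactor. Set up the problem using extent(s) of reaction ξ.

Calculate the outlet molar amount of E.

140 mol/s

Conversion of H: H consumed = 1ξ₁ = 0.299 × 527 → ξ₁ = 157.6 mol/s.
F balance: n_F = 0 + 1ξ₁ − 2ξ₂ = 17.8 → ξ₂ = (1·157.6 − 17.8)/2 = 69.89 mol/s.
Outlet amounts (n = n₀ + Σ ν·ξ):
  H: 527 − 1(157.6) = 369.4
  F: 0 + 1(157.6) − 2(69.89) = 17.8
  E: 0 + 2(69.89) = 139.8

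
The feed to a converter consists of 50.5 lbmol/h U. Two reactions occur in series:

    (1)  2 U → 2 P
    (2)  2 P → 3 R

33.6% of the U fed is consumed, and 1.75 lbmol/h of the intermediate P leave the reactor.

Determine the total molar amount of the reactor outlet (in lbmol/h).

Conversion of U: U consumed = 2ξ₁ = 0.336 × 50.5 → ξ₁ = 8.484 lbmol/h.
P balance: n_P = 0 + 2ξ₁ − 2ξ₂ = 1.75 → ξ₂ = (2·8.484 − 1.75)/2 = 7.609 lbmol/h.
Outlet amounts (n = n₀ + Σ ν·ξ):
  U: 50.5 − 2(8.484) = 33.53
  P: 0 + 2(8.484) − 2(7.609) = 1.75
  R: 0 + 3(7.609) = 22.83
Total out = 33.53 + 1.75 + 22.83 = 58.11 lbmol/h.

58.1 lbmol/h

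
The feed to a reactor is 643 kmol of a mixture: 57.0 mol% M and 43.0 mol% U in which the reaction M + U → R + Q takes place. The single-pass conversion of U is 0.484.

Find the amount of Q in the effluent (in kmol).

134 kmol

U reacted = 0.484 × 276.5 = 133.8 kmol; ν_U = −1, so ξ = 133.8/1 = 133.8 kmol.
Outlet amounts (n = n₀ + ν ξ):
  M: 366.5 − 1(133.8) = 232.7
  U: 276.5 − 1(133.8) = 142.7
  R: 0 + 1(133.8) = 133.8
  Q: 0 + 1(133.8) = 133.8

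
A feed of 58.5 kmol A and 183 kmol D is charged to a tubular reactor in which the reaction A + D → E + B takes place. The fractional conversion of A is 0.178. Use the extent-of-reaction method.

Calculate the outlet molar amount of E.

A reacted = 0.178 × 58.5 = 10.41 kmol; ν_A = −1, so ξ = 10.41/1 = 10.41 kmol.
Outlet amounts (n = n₀ + ν ξ):
  A: 58.5 − 1(10.41) = 48.09
  D: 183 − 1(10.41) = 172.6
  E: 0 + 1(10.41) = 10.41
  B: 0 + 1(10.41) = 10.41

10.4 kmol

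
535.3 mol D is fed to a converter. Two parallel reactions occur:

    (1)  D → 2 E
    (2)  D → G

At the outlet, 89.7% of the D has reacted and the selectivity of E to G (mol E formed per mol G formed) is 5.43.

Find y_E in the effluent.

0.792

Conversion of D: D consumed = 0.897 × 535.3 = 480.2 mol = 1ξ₁ + 1ξ₂.
Selectivity: 2ξ₁ / (1ξ₂) = 5.43 → ξ₁ = 2.715 ξ₂.
Substitute: (1·2.715 + 1) ξ₂ = 480.2 → ξ₂ = 129.3 mol, ξ₁ = 350.9 mol.
Outlet amounts (n = n₀ + Σ ν·ξ):
  D: 535.3 − 1(350.9) − 1(129.3) = 55.14
  E: 0 + 2(350.9) = 701.8
  G: 0 + 1(129.3) = 129.3
Total out = 886.2 mol; y_E = 701.8 / 886.2 = 0.7919.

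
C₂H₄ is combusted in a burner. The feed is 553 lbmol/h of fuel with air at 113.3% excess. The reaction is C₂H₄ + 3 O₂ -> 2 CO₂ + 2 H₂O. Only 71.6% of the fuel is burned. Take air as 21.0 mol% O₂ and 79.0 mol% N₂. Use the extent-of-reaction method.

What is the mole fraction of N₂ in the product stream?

0.765

Stoichiometric O₂ = 3 × 553 = 1659 lbmol/h; O₂ fed = 1659 × 2.133 = 3539 lbmol/h.
N₂ fed = 3539 × 79/21 = 13310 lbmol/h.
Fuel reacted = 0.716 × 553 → ξ = 395.9 lbmol/h.
Outlet (n = n₀ + ν ξ):
  C₂H₄: 553 − 1(395.9) = 157.1
  O₂: 3539 − 3(395.9) = 2351
  N₂: 13310 (inert)
  CO₂: 0 + 2(395.9) = 791.9
  H₂O: 0 + 2(395.9) = 791.9
Total out = 17400 lbmol/h; y_N₂ = 13310 / 17400 = 0.7649.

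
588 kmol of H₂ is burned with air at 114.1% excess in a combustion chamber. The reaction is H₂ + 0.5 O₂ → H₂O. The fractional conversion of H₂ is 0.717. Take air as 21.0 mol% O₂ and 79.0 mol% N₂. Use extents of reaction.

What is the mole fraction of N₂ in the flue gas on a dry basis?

Stoichiometric O₂ = 0.5 × 588 = 294 kmol; O₂ fed = 294 × 2.141 = 629.5 kmol.
N₂ fed = 629.5 × 79/21 = 2368 kmol.
Fuel reacted = 0.717 × 588 → ξ = 421.6 kmol.
Outlet (n = n₀ + ν ξ):
  H₂: 588 − 1(421.6) = 166.4
  O₂: 629.5 − 0.5(421.6) = 418.7
  N₂: 2368 (inert)
  H₂O: 0 + 1(421.6) = 421.6
Dry total = 2953 kmol; y_N₂ (dry) = 2368 / 2953 = 0.8019.

0.802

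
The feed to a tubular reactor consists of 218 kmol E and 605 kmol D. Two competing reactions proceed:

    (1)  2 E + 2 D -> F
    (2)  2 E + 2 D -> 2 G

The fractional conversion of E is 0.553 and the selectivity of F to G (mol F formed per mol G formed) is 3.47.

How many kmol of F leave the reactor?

52.7 kmol

Conversion of E: E consumed = 0.553 × 218 = 120.6 kmol = 2ξ₁ + 2ξ₂.
Selectivity: 1ξ₁ / (2ξ₂) = 3.47 → ξ₁ = 6.94 ξ₂.
Substitute: (2·6.94 + 2) ξ₂ = 120.6 → ξ₂ = 7.592 kmol, ξ₁ = 52.69 kmol.
Outlet amounts (n = n₀ + Σ ν·ξ):
  E: 218 − 2(52.69) − 2(7.592) = 97.45
  D: 605 − 2(52.69) − 2(7.592) = 484.4
  F: 0 + 1(52.69) = 52.69
  G: 0 + 2(7.592) = 15.18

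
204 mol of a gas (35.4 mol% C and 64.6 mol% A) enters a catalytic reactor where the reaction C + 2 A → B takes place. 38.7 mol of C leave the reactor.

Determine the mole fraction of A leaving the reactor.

For C: n = n₀ − 1ξ → 38.7 = 72.22 − 1ξ, giving ξ = 33.52 mol.
Outlet amounts (n = n₀ + ν ξ):
  C: 72.22 − 1(33.52) = 38.7
  A: 131.8 − 2(33.52) = 64.75
  B: 0 + 1(33.52) = 33.52
Total out = 137 mol; y_A = 64.75 / 137 = 0.4728.

0.473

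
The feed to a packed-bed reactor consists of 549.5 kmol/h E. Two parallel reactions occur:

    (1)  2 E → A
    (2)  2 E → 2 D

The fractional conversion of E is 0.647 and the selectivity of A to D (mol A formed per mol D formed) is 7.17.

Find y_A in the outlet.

Conversion of E: E consumed = 0.647 × 549.5 = 355.5 kmol/h = 2ξ₁ + 2ξ₂.
Selectivity: 1ξ₁ / (2ξ₂) = 7.17 → ξ₁ = 14.34 ξ₂.
Substitute: (2·14.34 + 2) ξ₂ = 355.5 → ξ₂ = 11.59 kmol/h, ξ₁ = 166.2 kmol/h.
Outlet amounts (n = n₀ + Σ ν·ξ):
  E: 549.5 − 2(166.2) − 2(11.59) = 194
  A: 0 + 1(166.2) = 166.2
  D: 0 + 2(11.59) = 23.18
Total out = 383.3 kmol/h; y_A = 166.2 / 383.3 = 0.4335.

0.434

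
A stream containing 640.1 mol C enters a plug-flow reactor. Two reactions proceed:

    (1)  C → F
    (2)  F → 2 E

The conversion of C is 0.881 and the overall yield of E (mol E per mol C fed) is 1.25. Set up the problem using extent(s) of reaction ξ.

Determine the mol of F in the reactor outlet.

Conversion of C: C consumed = 1ξ₁ = 0.881 × 640.1 → ξ₁ = 563.9 mol.
Yield of E: 2ξ₂ / 640.1 = 1.25 → ξ₂ = 400.1 mol.
Outlet amounts (n = n₀ + Σ ν·ξ):
  C: 640.1 − 1(563.9) = 76.17
  F: 0 + 1(563.9) − 1(400.1) = 163.9
  E: 0 + 2(400.1) = 800.1

164 mol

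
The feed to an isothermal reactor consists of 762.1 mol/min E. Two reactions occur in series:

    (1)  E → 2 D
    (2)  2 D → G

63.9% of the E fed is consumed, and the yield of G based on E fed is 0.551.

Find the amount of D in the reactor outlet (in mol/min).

Conversion of E: E consumed = 1ξ₁ = 0.639 × 762.1 → ξ₁ = 487 mol/min.
Yield of G: 1ξ₂ / 762.1 = 0.551 → ξ₂ = 419.9 mol/min.
Outlet amounts (n = n₀ + Σ ν·ξ):
  E: 762.1 − 1(487) = 275.1
  D: 0 + 2(487) − 2(419.9) = 134.1
  G: 0 + 1(419.9) = 419.9

134 mol/min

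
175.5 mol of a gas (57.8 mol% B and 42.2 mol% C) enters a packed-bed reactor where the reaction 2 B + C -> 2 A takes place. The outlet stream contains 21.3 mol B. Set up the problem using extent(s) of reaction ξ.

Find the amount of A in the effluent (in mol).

For B: n = n₀ − 2ξ → 21.3 = 101.4 − 2ξ, giving ξ = 40.07 mol.
Outlet amounts (n = n₀ + ν ξ):
  B: 101.4 − 2(40.07) = 21.3
  C: 74.06 − 1(40.07) = 33.99
  A: 0 + 2(40.07) = 80.14

80.1 mol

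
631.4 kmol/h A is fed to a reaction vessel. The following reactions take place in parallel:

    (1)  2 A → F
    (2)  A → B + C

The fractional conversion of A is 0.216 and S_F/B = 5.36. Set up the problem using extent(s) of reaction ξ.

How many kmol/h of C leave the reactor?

11.6 kmol/h

Conversion of A: A consumed = 0.216 × 631.4 = 136.4 kmol/h = 2ξ₁ + 1ξ₂.
Selectivity: 1ξ₁ / (1ξ₂) = 5.36 → ξ₁ = 5.36 ξ₂.
Substitute: (2·5.36 + 1) ξ₂ = 136.4 → ξ₂ = 11.64 kmol/h, ξ₁ = 62.37 kmol/h.
Outlet amounts (n = n₀ + Σ ν·ξ):
  A: 631.4 − 2(62.37) − 1(11.64) = 495
  F: 0 + 1(62.37) = 62.37
  B: 0 + 1(11.64) = 11.64
  C: 0 + 1(11.64) = 11.64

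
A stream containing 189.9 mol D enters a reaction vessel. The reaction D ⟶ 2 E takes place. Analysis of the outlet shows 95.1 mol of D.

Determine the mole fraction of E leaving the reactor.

0.666

For D: n = n₀ − 1ξ → 95.1 = 189.9 − 1ξ, giving ξ = 94.8 mol.
Outlet amounts (n = n₀ + ν ξ):
  D: 189.9 − 1(94.8) = 95.1
  E: 0 + 2(94.8) = 189.6
Total out = 284.7 mol; y_E = 189.6 / 284.7 = 0.666.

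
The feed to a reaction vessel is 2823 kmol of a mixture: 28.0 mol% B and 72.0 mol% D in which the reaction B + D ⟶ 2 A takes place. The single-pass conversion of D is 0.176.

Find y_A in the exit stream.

0.253

D reacted = 0.176 × 2033 = 357.7 kmol; ν_D = −1, so ξ = 357.7/1 = 357.7 kmol.
Outlet amounts (n = n₀ + ν ξ):
  B: 790.4 − 1(357.7) = 432.7
  D: 2033 − 1(357.7) = 1675
  A: 0 + 2(357.7) = 715.5
Total out = 2823 kmol; y_A = 715.5 / 2823 = 0.2534.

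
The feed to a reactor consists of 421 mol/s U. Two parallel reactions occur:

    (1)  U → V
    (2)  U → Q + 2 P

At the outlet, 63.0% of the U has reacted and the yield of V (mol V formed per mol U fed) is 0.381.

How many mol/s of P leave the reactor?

Yield of V: 1ξ₁ / 421 = 0.381 → ξ₁ = 160.4 mol/s.
Conversion of U: 1ξ₁ + 1ξ₂ = 0.63 × 421 = 265.2 → ξ₂ = 104.8 mol/s.
Outlet amounts (n = n₀ + Σ ν·ξ):
  U: 421 − 1(160.4) − 1(104.8) = 155.8
  V: 0 + 1(160.4) = 160.4
  Q: 0 + 1(104.8) = 104.8
  P: 0 + 2(104.8) = 209.7

210 mol/s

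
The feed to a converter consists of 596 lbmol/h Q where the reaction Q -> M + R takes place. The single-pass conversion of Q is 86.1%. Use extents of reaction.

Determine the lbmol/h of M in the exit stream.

Q reacted = 0.861 × 596 = 513.2 lbmol/h; ν_Q = −1, so ξ = 513.2/1 = 513.2 lbmol/h.
Outlet amounts (n = n₀ + ν ξ):
  Q: 596 − 1(513.2) = 82.84
  M: 0 + 1(513.2) = 513.2
  R: 0 + 1(513.2) = 513.2

513 lbmol/h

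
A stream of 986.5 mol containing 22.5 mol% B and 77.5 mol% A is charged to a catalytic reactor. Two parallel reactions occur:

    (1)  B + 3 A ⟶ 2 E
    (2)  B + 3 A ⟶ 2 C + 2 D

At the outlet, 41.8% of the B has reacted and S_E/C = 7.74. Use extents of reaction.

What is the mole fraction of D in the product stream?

0.0258

Conversion of B: B consumed = 0.418 × 222 = 92.78 mol = 1ξ₁ + 1ξ₂.
Selectivity: 2ξ₁ / (2ξ₂) = 7.74 → ξ₁ = 7.74 ξ₂.
Substitute: (1·7.74 + 1) ξ₂ = 92.78 → ξ₂ = 10.62 mol, ξ₁ = 82.16 mol.
Outlet amounts (n = n₀ + Σ ν·ξ):
  B: 222 − 1(82.16) − 1(10.62) = 129.2
  A: 764.5 − 3(82.16) − 3(10.62) = 486.2
  E: 0 + 2(82.16) = 164.3
  C: 0 + 2(10.62) = 21.23
  D: 0 + 2(10.62) = 21.23
Total out = 822.2 mol; y_D = 21.23 / 822.2 = 0.02582.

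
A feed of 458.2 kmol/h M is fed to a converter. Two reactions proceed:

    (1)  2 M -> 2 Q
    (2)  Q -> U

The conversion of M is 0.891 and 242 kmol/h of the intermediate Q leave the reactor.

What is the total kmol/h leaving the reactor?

Conversion of M: M consumed = 2ξ₁ = 0.891 × 458.2 → ξ₁ = 204.1 kmol/h.
Q balance: n_Q = 0 + 2ξ₁ − 1ξ₂ = 242 → ξ₂ = (2·204.1 − 242)/1 = 166.3 kmol/h.
Outlet amounts (n = n₀ + Σ ν·ξ):
  M: 458.2 − 2(204.1) = 49.94
  Q: 0 + 2(204.1) − 1(166.3) = 242
  U: 0 + 1(166.3) = 166.3
Total out = 49.94 + 242 + 166.3 = 458.2 kmol/h.

458 kmol/h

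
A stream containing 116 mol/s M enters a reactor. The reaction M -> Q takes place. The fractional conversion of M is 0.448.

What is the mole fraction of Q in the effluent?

M reacted = 0.448 × 116 = 51.97 mol/s; ν_M = −1, so ξ = 51.97/1 = 51.97 mol/s.
Outlet amounts (n = n₀ + ν ξ):
  M: 116 − 1(51.97) = 64.03
  Q: 0 + 1(51.97) = 51.97
Total out = 116 mol/s; y_Q = 51.97 / 116 = 0.448.

0.448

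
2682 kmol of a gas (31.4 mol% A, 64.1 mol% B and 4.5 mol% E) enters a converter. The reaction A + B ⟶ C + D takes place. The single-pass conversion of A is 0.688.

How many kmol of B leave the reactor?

A reacted = 0.688 × 842.1 = 579.4 kmol; ν_A = −1, so ξ = 579.4/1 = 579.4 kmol.
Outlet amounts (n = n₀ + ν ξ):
  A: 842.1 − 1(579.4) = 262.8
  B: 1719 − 1(579.4) = 1140
  C: 0 + 1(579.4) = 579.4
  D: 0 + 1(579.4) = 579.4
  E: 120.7 (inert)

1140 kmol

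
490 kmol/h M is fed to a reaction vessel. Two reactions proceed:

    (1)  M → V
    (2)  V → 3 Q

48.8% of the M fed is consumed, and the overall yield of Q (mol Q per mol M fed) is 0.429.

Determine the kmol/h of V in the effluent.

169 kmol/h

Conversion of M: M consumed = 1ξ₁ = 0.488 × 490 → ξ₁ = 239.1 kmol/h.
Yield of Q: 3ξ₂ / 490 = 0.429 → ξ₂ = 70.07 kmol/h.
Outlet amounts (n = n₀ + Σ ν·ξ):
  M: 490 − 1(239.1) = 250.9
  V: 0 + 1(239.1) − 1(70.07) = 169.1
  Q: 0 + 3(70.07) = 210.2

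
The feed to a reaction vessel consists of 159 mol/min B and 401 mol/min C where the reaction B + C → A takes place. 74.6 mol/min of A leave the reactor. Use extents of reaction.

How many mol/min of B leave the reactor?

For A: n = n₀ + 1ξ → 74.6 = 0 + 1ξ, giving ξ = 74.6 mol/min.
Outlet amounts (n = n₀ + ν ξ):
  B: 159 − 1(74.6) = 84.4
  C: 401 − 1(74.6) = 326.4
  A: 0 + 1(74.6) = 74.6

84.4 mol/min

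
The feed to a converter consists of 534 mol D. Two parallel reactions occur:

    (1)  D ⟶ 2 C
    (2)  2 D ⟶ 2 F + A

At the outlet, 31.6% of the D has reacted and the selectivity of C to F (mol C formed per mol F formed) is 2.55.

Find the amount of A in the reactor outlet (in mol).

Conversion of D: D consumed = 0.316 × 534 = 168.7 mol = 1ξ₁ + 2ξ₂.
Selectivity: 2ξ₁ / (2ξ₂) = 2.55 → ξ₁ = 2.55 ξ₂.
Substitute: (1·2.55 + 2) ξ₂ = 168.7 → ξ₂ = 37.09 mol, ξ₁ = 94.57 mol.
Outlet amounts (n = n₀ + Σ ν·ξ):
  D: 534 − 1(94.57) − 2(37.09) = 365.3
  C: 0 + 2(94.57) = 189.1
  F: 0 + 2(37.09) = 74.17
  A: 0 + 1(37.09) = 37.09

37.1 mol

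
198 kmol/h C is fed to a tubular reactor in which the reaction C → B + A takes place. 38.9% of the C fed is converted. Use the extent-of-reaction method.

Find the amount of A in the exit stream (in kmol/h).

77 kmol/h

C reacted = 0.389 × 198 = 77.02 kmol/h; ν_C = −1, so ξ = 77.02/1 = 77.02 kmol/h.
Outlet amounts (n = n₀ + ν ξ):
  C: 198 − 1(77.02) = 121
  B: 0 + 1(77.02) = 77.02
  A: 0 + 1(77.02) = 77.02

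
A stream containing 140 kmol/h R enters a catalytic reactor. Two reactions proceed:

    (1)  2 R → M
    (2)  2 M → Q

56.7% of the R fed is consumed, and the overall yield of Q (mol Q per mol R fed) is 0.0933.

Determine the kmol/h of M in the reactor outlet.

Conversion of R: R consumed = 2ξ₁ = 0.567 × 140 → ξ₁ = 39.69 kmol/h.
Yield of Q: 1ξ₂ / 140 = 0.0933 → ξ₂ = 13.06 kmol/h.
Outlet amounts (n = n₀ + Σ ν·ξ):
  R: 140 − 2(39.69) = 60.62
  M: 0 + 1(39.69) − 2(13.06) = 13.57
  Q: 0 + 1(13.06) = 13.06

13.6 kmol/h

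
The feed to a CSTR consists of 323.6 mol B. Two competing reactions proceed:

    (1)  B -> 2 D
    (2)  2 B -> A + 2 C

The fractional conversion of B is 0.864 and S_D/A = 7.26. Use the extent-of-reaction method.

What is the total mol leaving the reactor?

Conversion of B: B consumed = 0.864 × 323.6 = 279.6 mol = 1ξ₁ + 2ξ₂.
Selectivity: 2ξ₁ / (1ξ₂) = 7.26 → ξ₁ = 3.63 ξ₂.
Substitute: (1·3.63 + 2) ξ₂ = 279.6 → ξ₂ = 49.66 mol, ξ₁ = 180.3 mol.
Outlet amounts (n = n₀ + Σ ν·ξ):
  B: 323.6 − 1(180.3) − 2(49.66) = 44.01
  D: 0 + 2(180.3) = 360.5
  A: 0 + 1(49.66) = 49.66
  C: 0 + 2(49.66) = 99.32
Total out = 44.01 + 360.5 + 49.66 + 99.32 = 553.5 mol.

554 mol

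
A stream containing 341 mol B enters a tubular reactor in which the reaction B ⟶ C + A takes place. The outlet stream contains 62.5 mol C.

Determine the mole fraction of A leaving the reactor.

0.155

For C: n = n₀ + 1ξ → 62.5 = 0 + 1ξ, giving ξ = 62.5 mol.
Outlet amounts (n = n₀ + ν ξ):
  B: 341 − 1(62.5) = 278.5
  C: 0 + 1(62.5) = 62.5
  A: 0 + 1(62.5) = 62.5
Total out = 403.5 mol; y_A = 62.5 / 403.5 = 0.1549.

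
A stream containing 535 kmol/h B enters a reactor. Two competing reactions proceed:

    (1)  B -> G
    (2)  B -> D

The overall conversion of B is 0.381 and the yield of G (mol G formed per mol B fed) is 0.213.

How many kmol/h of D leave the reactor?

89.9 kmol/h

Yield of G: 1ξ₁ / 535 = 0.213 → ξ₁ = 114 kmol/h.
Conversion of B: 1ξ₁ + 1ξ₂ = 0.381 × 535 = 203.8 → ξ₂ = 89.88 kmol/h.
Outlet amounts (n = n₀ + Σ ν·ξ):
  B: 535 − 1(114) − 1(89.88) = 331.2
  G: 0 + 1(114) = 114
  D: 0 + 1(89.88) = 89.88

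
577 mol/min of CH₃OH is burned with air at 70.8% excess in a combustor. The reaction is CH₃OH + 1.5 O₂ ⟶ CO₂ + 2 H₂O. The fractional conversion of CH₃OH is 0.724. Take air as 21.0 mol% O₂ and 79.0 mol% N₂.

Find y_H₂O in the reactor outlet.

0.107

Stoichiometric O₂ = 1.5 × 577 = 865.5 mol/min; O₂ fed = 865.5 × 1.708 = 1478 mol/min.
N₂ fed = 1478 × 79/21 = 5561 mol/min.
Fuel reacted = 0.724 × 577 → ξ = 417.7 mol/min.
Outlet (n = n₀ + ν ξ):
  CH₃OH: 577 − 1(417.7) = 159.3
  O₂: 1478 − 1.5(417.7) = 851.7
  N₂: 5561 (inert)
  CO₂: 0 + 1(417.7) = 417.7
  H₂O: 0 + 2(417.7) = 835.5
Total out = 7825 mol/min; y_H₂O = 835.5 / 7825 = 0.1068.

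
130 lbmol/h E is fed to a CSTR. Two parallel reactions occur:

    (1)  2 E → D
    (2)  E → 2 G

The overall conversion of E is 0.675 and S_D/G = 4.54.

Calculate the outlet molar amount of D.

Conversion of E: E consumed = 0.675 × 130 = 87.75 lbmol/h = 2ξ₁ + 1ξ₂.
Selectivity: 1ξ₁ / (2ξ₂) = 4.54 → ξ₁ = 9.08 ξ₂.
Substitute: (2·9.08 + 1) ξ₂ = 87.75 → ξ₂ = 4.58 lbmol/h, ξ₁ = 41.59 lbmol/h.
Outlet amounts (n = n₀ + Σ ν·ξ):
  E: 130 − 2(41.59) − 1(4.58) = 42.25
  D: 0 + 1(41.59) = 41.59
  G: 0 + 2(4.58) = 9.16

41.6 lbmol/h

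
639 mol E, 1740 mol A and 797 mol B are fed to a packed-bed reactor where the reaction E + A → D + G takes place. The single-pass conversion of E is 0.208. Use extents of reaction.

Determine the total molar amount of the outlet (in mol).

3180 mol

E reacted = 0.208 × 639 = 132.9 mol; ν_E = −1, so ξ = 132.9/1 = 132.9 mol.
Outlet amounts (n = n₀ + ν ξ):
  E: 639 − 1(132.9) = 506.1
  A: 1740 − 1(132.9) = 1607
  D: 0 + 1(132.9) = 132.9
  G: 0 + 1(132.9) = 132.9
  B: 797 (inert)
Total out = 506.1 + 1607 + 132.9 + 132.9 + 797 = 3176 mol.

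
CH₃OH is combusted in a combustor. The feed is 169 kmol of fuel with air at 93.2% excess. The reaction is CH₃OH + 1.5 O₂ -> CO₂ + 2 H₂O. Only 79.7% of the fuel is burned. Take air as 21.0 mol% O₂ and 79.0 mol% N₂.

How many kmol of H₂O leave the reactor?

269 kmol

Stoichiometric O₂ = 1.5 × 169 = 253.5 kmol; O₂ fed = 253.5 × 1.932 = 489.8 kmol.
N₂ fed = 489.8 × 79/21 = 1842 kmol.
Fuel reacted = 0.797 × 169 → ξ = 134.7 kmol.
Outlet (n = n₀ + ν ξ):
  CH₃OH: 169 − 1(134.7) = 34.31
  O₂: 489.8 − 1.5(134.7) = 287.7
  N₂: 1842 (inert)
  CO₂: 0 + 1(134.7) = 134.7
  H₂O: 0 + 2(134.7) = 269.4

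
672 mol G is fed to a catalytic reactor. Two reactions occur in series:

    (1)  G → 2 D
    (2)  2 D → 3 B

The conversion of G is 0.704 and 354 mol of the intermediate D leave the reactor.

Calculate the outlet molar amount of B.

Conversion of G: G consumed = 1ξ₁ = 0.704 × 672 → ξ₁ = 473.1 mol.
D balance: n_D = 0 + 2ξ₁ − 2ξ₂ = 354 → ξ₂ = (2·473.1 − 354)/2 = 296.1 mol.
Outlet amounts (n = n₀ + Σ ν·ξ):
  G: 672 − 1(473.1) = 198.9
  D: 0 + 2(473.1) − 2(296.1) = 354
  B: 0 + 3(296.1) = 888.3

888 mol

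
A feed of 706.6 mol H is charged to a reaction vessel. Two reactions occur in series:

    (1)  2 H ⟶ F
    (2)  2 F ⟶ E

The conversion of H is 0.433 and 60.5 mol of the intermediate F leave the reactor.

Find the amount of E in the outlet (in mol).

46.2 mol

Conversion of H: H consumed = 2ξ₁ = 0.433 × 706.6 → ξ₁ = 153 mol.
F balance: n_F = 0 + 1ξ₁ − 2ξ₂ = 60.5 → ξ₂ = (1·153 − 60.5)/2 = 46.24 mol.
Outlet amounts (n = n₀ + Σ ν·ξ):
  H: 706.6 − 2(153) = 400.6
  F: 0 + 1(153) − 2(46.24) = 60.5
  E: 0 + 1(46.24) = 46.24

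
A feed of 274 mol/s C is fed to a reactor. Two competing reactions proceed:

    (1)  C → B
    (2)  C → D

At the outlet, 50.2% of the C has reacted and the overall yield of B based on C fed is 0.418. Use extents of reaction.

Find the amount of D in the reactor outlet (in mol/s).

23 mol/s

Yield of B: 1ξ₁ / 274 = 0.418 → ξ₁ = 114.5 mol/s.
Conversion of C: 1ξ₁ + 1ξ₂ = 0.502 × 274 = 137.5 → ξ₂ = 23.02 mol/s.
Outlet amounts (n = n₀ + Σ ν·ξ):
  C: 274 − 1(114.5) − 1(23.02) = 136.5
  B: 0 + 1(114.5) = 114.5
  D: 0 + 1(23.02) = 23.02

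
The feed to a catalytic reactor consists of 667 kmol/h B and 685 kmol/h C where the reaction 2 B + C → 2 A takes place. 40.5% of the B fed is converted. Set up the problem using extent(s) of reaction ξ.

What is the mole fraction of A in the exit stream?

B reacted = 0.405 × 667 = 270.1 kmol/h; ν_B = −2, so ξ = 270.1/2 = 135.1 kmol/h.
Outlet amounts (n = n₀ + ν ξ):
  B: 667 − 2(135.1) = 396.9
  C: 685 − 1(135.1) = 549.9
  A: 0 + 2(135.1) = 270.1
Total out = 1217 kmol/h; y_A = 270.1 / 1217 = 0.222.

0.222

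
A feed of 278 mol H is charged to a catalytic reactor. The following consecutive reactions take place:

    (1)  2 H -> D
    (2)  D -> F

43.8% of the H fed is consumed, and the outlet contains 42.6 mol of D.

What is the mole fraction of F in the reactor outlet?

Conversion of H: H consumed = 2ξ₁ = 0.438 × 278 → ξ₁ = 60.88 mol.
D balance: n_D = 0 + 1ξ₁ − 1ξ₂ = 42.6 → ξ₂ = (1·60.88 − 42.6)/1 = 18.28 mol.
Outlet amounts (n = n₀ + Σ ν·ξ):
  H: 278 − 2(60.88) = 156.2
  D: 0 + 1(60.88) − 1(18.28) = 42.6
  F: 0 + 1(18.28) = 18.28
Total out = 217.1 mol; y_F = 18.28 / 217.1 = 0.0842.

0.0842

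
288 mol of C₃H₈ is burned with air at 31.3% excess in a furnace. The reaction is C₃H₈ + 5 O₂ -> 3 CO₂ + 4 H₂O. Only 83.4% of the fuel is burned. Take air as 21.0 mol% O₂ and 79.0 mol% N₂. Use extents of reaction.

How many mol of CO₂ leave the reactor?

721 mol

Stoichiometric O₂ = 5 × 288 = 1440 mol; O₂ fed = 1440 × 1.313 = 1891 mol.
N₂ fed = 1891 × 79/21 = 7113 mol.
Fuel reacted = 0.834 × 288 → ξ = 240.2 mol.
Outlet (n = n₀ + ν ξ):
  C₃H₈: 288 − 1(240.2) = 47.81
  O₂: 1891 − 5(240.2) = 689.8
  N₂: 7113 (inert)
  CO₂: 0 + 3(240.2) = 720.6
  H₂O: 0 + 4(240.2) = 960.8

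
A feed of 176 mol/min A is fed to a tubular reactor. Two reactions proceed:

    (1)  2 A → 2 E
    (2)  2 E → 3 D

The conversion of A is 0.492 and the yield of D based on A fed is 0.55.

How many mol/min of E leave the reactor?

22.1 mol/min

Conversion of A: A consumed = 2ξ₁ = 0.492 × 176 → ξ₁ = 43.3 mol/min.
Yield of D: 3ξ₂ / 176 = 0.55 → ξ₂ = 32.27 mol/min.
Outlet amounts (n = n₀ + Σ ν·ξ):
  A: 176 − 2(43.3) = 89.41
  E: 0 + 2(43.3) − 2(32.27) = 22.06
  D: 0 + 3(32.27) = 96.8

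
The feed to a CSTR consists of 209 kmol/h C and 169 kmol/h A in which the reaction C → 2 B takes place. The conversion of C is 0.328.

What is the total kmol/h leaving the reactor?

C reacted = 0.328 × 209 = 68.55 kmol/h; ν_C = −1, so ξ = 68.55/1 = 68.55 kmol/h.
Outlet amounts (n = n₀ + ν ξ):
  C: 209 − 1(68.55) = 140.4
  B: 0 + 2(68.55) = 137.1
  A: 169 (inert)
Total out = 140.4 + 137.1 + 169 = 446.6 kmol/h.

447 kmol/h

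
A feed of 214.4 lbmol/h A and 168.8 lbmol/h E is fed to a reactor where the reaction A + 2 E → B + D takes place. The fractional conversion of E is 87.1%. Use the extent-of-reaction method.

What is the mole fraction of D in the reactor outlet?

0.237

E reacted = 0.871 × 168.8 = 147 lbmol/h; ν_E = −2, so ξ = 147/2 = 73.51 lbmol/h.
Outlet amounts (n = n₀ + ν ξ):
  A: 214.4 − 1(73.51) = 140.9
  E: 168.8 − 2(73.51) = 21.78
  B: 0 + 1(73.51) = 73.51
  D: 0 + 1(73.51) = 73.51
Total out = 309.7 lbmol/h; y_D = 73.51 / 309.7 = 0.2374.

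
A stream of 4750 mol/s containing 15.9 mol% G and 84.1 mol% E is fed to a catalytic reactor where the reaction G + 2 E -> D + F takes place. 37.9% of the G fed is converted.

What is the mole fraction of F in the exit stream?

0.0641

G reacted = 0.379 × 755.2 = 286.2 mol/s; ν_G = −1, so ξ = 286.2/1 = 286.2 mol/s.
Outlet amounts (n = n₀ + ν ξ):
  G: 755.2 − 1(286.2) = 469
  E: 3995 − 2(286.2) = 3422
  D: 0 + 1(286.2) = 286.2
  F: 0 + 1(286.2) = 286.2
Total out = 4464 mol/s; y_F = 286.2 / 4464 = 0.06413.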